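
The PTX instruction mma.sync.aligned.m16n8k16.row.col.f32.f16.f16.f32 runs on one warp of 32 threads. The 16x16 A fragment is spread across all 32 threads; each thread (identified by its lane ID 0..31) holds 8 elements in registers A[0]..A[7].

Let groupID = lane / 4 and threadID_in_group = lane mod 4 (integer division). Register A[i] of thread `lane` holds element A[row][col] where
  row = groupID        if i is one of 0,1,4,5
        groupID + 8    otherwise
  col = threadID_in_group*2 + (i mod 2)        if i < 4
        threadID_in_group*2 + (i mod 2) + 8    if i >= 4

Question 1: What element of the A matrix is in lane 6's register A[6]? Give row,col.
L=6⇒gr=6>>2=1, th=6&3=2
[6]⇒row 1+8=9  col 2·2+0+8=12

9,12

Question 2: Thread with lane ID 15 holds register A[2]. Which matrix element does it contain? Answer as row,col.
lane 15: gid=3 (15/4), tid=3 (15%4)
i=2: r=3+8=11, c=3*2+0+0=6

11,6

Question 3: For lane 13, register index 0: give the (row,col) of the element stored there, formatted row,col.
lane 13=>13/4=3, 13 mod 4=1
i=0  r:3+0=>3  c:2·1+0+0=>2

3,2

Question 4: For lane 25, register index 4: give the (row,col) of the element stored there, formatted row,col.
lane 25: gid=6 (25/4), tid=1 (25%4)
i=4: r=6+0=6, c=1*2+0+8=10

6,10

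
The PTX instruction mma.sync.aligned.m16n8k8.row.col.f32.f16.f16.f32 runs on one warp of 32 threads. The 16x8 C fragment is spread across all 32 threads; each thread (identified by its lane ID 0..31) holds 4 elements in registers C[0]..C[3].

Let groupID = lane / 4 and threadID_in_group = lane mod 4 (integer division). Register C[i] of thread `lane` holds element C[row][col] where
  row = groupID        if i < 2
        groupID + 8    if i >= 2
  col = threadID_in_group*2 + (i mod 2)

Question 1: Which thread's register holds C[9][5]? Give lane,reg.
r=9⇒gr=1,Rb=1  c=5⇒th=2,odd=1
L=1*4+2=6  i=1*2+1=3

6,3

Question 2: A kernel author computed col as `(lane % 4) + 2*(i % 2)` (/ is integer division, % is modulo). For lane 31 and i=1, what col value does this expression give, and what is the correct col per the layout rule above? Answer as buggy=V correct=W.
`(lane % 4) + 2*(i % 2)`[31,1]=>5
lane 31=>31/4=7, 31 mod 4=3
i=1  r:7+0=>7  c:2·3+1=>7
col: 5 vs 7

buggy=5 correct=7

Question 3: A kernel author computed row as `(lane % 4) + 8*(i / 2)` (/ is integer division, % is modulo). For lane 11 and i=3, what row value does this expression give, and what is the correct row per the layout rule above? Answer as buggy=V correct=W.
`(lane % 4) + 8*(i / 2)`[11,3]->11
L=11->g=11>>2=2, t=11&3=3
[3]->row 2+8=10  col 3·2+1=7
row: 11 vs 10

buggy=11 correct=10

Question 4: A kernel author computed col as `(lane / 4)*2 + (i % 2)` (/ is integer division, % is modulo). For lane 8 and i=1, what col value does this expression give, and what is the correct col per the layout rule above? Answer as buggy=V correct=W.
buggy=5 correct=1

`(lane / 4)*2 + (i % 2)`[8,1]→5
lane 8: G=2 (8/4), T=0 (8%4)
i=1: r=2+0=2, c=0*2+1=1
col: 5 vs 1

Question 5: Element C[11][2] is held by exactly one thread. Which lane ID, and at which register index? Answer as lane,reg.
r:11=>grp=3,rB=1  c:2=>tig=1,lo=0
L=3*4+1=13  i=1*2+0=2

13,2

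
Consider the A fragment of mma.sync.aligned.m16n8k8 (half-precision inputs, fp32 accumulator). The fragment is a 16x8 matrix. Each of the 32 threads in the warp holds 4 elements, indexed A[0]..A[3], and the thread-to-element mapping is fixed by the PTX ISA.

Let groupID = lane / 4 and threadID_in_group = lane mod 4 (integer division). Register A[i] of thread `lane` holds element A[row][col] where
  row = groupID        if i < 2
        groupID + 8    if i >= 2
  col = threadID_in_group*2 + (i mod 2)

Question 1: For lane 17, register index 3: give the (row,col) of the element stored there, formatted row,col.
12,3

lane 17->17/4=4, 17 mod 4=1
i=3  r:4+8->12  c:2·1+1->3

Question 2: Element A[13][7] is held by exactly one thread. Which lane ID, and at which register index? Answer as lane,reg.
r:13=>grp=5,rB=1  c:7=>tig=3,lo=1
L=5*4+3=23  i=1*2+1=3

23,3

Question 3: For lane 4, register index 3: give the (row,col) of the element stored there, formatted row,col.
4: gr=1,th=0
[3] (1+8,0*2+1) = (9,1)

9,1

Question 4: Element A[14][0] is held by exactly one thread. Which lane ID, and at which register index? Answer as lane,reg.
r:14=>grp=6,rB=1  c:0=>tig=0,lo=0
L=6*4+0=24  i=1*2+0=2

24,2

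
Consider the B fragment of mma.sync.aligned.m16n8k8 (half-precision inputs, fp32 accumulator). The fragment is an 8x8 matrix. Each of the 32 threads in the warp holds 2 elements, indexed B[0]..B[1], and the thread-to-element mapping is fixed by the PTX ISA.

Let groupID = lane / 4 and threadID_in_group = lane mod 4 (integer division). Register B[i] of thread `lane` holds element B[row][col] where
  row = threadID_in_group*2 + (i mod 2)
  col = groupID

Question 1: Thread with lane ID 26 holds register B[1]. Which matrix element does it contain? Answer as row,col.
5,6

26: grp=6,tig=2
[1] (2*2+1,6) = (5,6)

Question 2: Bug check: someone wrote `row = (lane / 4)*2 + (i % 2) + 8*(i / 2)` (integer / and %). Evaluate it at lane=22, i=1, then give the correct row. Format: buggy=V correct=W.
buggy=11 correct=5

`(lane / 4)*2 + (i % 2) + 8*(i / 2)`[22,1]→11
22: G=5,T=2
[1] (2*2+1,5) = (5,5)
row: 11 vs 5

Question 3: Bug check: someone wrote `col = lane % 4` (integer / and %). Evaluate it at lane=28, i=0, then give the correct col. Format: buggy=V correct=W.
buggy=0 correct=7

`lane % 4`[28,0]->0
lane 28->28/4=7, 28 mod 4=0
i=0  r:2·0+0->0  c:7
col: 0 vs 7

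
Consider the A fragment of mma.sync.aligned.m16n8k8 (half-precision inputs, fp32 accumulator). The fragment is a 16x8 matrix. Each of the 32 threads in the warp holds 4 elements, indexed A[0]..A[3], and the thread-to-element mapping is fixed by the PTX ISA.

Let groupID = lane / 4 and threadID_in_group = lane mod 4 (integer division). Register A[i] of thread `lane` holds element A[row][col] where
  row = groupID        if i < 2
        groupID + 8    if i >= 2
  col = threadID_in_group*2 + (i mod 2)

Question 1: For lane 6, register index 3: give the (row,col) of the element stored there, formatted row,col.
9,5

L=6->g=6>>2=1, t=6&3=2
[3]->row 1+8=9  col 2·2+1=5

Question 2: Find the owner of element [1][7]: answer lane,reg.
7,1

r=1⇒gr=1,Rb=0  c=7⇒th=3,odd=1
L=1*4+3=7  i=0*2+1=1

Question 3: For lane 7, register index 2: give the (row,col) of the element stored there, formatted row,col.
7: G=1,T=3
[2] (1+8,3*2+0) = (9,6)

9,6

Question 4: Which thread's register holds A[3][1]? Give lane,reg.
r: 3->gid=3,r8=0  c: 1->tid=0,i&1=1
L=3*4+0=12  i=0*2+1=1

12,1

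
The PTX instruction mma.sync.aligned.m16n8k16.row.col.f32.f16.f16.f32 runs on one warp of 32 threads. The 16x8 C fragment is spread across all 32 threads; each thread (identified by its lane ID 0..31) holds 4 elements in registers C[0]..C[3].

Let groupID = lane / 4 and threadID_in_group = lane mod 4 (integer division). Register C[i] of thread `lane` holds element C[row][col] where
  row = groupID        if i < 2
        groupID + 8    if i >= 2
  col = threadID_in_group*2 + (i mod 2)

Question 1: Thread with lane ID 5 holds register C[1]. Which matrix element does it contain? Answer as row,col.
L=5=>grp=5>>2=1, tig=5&3=1
[1]=>row 1+0=1  col 1·2+1=3

1,3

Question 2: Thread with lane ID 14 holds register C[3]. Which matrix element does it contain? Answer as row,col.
14: g=3,t=2
[3] (3+8,2*2+1) = (11,5)

11,5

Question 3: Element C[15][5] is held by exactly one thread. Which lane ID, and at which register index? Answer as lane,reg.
30,3

r=15→G=7,rhi=1  c=5→T=2,p=1
L=7*4+2=30  i=1*2+1=3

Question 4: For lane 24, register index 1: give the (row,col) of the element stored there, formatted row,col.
6,1

lane 24->24/4=6, 24 mod 4=0
i=1  r:6+0->6  c:2·0+1->1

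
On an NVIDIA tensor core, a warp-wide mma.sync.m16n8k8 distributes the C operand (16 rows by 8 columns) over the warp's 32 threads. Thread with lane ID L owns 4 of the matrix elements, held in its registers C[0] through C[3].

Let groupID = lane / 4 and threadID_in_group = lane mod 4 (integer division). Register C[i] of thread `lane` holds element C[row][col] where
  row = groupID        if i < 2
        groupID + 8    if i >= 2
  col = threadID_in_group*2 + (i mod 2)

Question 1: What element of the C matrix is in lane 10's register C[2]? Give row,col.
10,4

lane 10: G=2 (10/4), T=2 (10%4)
i=2: r=2+8=10, c=2*2+0=4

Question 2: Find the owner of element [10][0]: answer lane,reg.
8,2

r=10→G=2,rhi=1  c=0→T=0,p=0
L=2*4+0=8  i=1*2+0=2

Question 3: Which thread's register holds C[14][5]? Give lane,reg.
26,3

r: 14->gid=6,r8=1  c: 5->tid=2,i&1=1
L=6*4+2=26  i=1*2+1=3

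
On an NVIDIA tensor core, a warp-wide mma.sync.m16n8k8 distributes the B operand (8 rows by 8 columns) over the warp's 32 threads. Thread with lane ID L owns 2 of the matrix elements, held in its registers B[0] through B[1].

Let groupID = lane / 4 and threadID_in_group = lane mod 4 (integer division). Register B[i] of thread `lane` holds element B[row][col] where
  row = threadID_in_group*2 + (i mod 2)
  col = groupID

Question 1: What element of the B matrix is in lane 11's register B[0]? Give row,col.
6,2

L=11=>grp=11>>2=2, tig=11&3=3
[0]=>row 3·2+0=6  col grp=2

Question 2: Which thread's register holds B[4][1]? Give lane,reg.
c=1→G=1  r=4→T=2,p=0
L=1*4+2=6  i=0=0

6,0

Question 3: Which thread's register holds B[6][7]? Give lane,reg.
31,0

c=7->g=7  r=6->t=3,b0=0
L=7*4+3=31  i=0=0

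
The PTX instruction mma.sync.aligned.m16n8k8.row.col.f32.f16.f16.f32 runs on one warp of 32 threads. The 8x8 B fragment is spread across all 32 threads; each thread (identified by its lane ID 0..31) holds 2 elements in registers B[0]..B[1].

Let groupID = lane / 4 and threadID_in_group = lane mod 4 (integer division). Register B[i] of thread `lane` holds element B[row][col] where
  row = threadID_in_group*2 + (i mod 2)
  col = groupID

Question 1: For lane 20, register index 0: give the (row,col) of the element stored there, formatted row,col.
0,5

lane 20→20/4=5, 20 mod 4=0
i=0  r:2·0+0→0  c:5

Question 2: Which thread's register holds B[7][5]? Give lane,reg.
c=5->g=5  r=7->t=3,b0=1
L=5*4+3=23  i=1=1

23,1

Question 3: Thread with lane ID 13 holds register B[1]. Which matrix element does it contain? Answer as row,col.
lane 13⇒13/4=3, 13 mod 4=1
i=1  r:2·1+1⇒3  c:3

3,3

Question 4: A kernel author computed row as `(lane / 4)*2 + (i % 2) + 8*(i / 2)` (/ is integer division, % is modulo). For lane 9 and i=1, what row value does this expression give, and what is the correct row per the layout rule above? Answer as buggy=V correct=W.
buggy=5 correct=3

`(lane / 4)*2 + (i % 2) + 8*(i / 2)`[9,1]=>5
lane 9: grp=2 (9/4), tig=1 (9%4)
i=1: r=1*2+1=3, c=grp=2
row: 5 vs 3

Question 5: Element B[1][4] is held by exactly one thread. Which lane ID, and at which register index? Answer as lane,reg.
c: 4->gid=4  r: 1->tid=0,i&1=1
L=4*4+0=16  i=1=1

16,1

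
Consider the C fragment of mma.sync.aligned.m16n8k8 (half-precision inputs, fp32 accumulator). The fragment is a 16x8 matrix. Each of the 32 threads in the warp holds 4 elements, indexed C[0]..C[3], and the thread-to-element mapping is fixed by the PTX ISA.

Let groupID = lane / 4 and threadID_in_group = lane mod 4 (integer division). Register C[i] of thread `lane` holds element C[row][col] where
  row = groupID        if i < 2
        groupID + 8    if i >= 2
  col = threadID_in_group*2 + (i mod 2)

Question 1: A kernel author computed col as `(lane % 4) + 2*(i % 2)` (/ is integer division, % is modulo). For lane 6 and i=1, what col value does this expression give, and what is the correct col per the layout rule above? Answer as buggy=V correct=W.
`(lane % 4) + 2*(i % 2)`[6,1]->4
lane 6->6/4=1, 6 mod 4=2
i=1  r:1+0->1  c:2·2+1->5
col: 4 vs 5

buggy=4 correct=5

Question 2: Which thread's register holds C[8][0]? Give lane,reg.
r=8->g=0,rb=1  c=0->t=0,b0=0
L=0*4+0=0  i=1*2+0=2

0,2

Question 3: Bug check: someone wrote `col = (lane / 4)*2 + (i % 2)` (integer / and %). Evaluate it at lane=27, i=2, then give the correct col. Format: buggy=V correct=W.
`(lane / 4)*2 + (i % 2)`[27,2]->12
27: g=6,t=3
[2] (6+8,3*2+0) = (14,6)
col: 12 vs 6

buggy=12 correct=6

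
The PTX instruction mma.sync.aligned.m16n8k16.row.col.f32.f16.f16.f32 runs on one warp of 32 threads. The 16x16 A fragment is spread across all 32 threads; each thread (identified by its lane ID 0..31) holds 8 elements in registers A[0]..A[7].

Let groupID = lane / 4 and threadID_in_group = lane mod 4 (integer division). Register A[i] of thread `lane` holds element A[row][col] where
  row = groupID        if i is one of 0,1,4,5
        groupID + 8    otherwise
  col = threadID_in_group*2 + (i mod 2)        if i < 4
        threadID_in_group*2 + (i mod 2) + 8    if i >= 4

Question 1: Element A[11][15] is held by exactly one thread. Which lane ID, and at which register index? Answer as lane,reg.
r=11→G=3,rhi=1  c=15→chi=1,T=3,p=1
L=3*4+3=15  i=1*4+1*2+1=7

15,7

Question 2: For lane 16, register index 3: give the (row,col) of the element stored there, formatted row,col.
lane 16→16/4=4, 16 mod 4=0
i=3  r:4+8→12  c:2·0+1+0→1

12,1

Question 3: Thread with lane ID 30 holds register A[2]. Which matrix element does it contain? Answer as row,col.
15,4

lane 30=>30/4=7, 30 mod 4=2
i=2  r:7+8=>15  c:2·2+0+0=>4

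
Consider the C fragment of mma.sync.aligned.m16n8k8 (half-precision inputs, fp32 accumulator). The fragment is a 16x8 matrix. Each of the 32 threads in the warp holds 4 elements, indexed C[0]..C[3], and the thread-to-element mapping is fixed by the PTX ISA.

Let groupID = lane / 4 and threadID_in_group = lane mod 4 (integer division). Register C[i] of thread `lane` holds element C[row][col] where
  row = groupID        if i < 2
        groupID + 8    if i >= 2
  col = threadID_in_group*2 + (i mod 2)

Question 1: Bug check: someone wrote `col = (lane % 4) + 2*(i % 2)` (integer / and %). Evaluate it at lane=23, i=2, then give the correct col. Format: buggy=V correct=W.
buggy=3 correct=6

`(lane % 4) + 2*(i % 2)`[23,2]=>3
23: grp=5,tig=3
[2] (5+8,3*2+0) = (13,6)
col: 3 vs 6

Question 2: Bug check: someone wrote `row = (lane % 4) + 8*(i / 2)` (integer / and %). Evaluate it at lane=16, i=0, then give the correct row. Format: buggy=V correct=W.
buggy=0 correct=4

`(lane % 4) + 8*(i / 2)`[16,0]⇒0
lane 16: gr=4 (16/4), th=0 (16%4)
i=0: r=4+0=4, c=0*2+0=0
row: 0 vs 4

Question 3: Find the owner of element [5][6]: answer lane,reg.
23,0

r=5->g=5,rb=0  c=6->t=3,b0=0
L=5*4+3=23  i=0*2+0=0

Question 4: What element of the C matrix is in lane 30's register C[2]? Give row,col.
15,4

lane 30: g=7 (30/4), t=2 (30%4)
i=2: r=7+8=15, c=2*2+0=4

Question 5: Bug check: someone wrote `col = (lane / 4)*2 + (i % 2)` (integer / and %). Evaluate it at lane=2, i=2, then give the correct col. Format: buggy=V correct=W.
buggy=0 correct=4

`(lane / 4)*2 + (i % 2)`[2,2]->0
L=2->g=2>>2=0, t=2&3=2
[2]->row 0+8=8  col 2·2+0=4
col: 0 vs 4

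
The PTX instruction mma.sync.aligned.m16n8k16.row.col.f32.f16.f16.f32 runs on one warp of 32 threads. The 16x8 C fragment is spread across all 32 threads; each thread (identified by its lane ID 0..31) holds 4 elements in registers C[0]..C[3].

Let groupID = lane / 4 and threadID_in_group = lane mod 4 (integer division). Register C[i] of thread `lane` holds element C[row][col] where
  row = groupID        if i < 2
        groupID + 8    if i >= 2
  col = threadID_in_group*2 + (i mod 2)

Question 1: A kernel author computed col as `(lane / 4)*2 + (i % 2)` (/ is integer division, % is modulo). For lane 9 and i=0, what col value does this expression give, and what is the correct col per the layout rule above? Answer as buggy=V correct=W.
buggy=4 correct=2

`(lane / 4)*2 + (i % 2)`[9,0]→4
9: G=2,T=1
[0] (2+0,1*2+0) = (2,2)
col: 4 vs 2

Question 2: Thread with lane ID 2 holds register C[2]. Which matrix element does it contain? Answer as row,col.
8,4

L=2⇒gr=2>>2=0, th=2&3=2
[2]⇒row 0+8=8  col 2·2+0=4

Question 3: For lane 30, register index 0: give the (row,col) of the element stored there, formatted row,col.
7,4

L=30->gid=30>>2=7, tid=30&3=2
[0]->row 7+0=7  col 2·2+0=4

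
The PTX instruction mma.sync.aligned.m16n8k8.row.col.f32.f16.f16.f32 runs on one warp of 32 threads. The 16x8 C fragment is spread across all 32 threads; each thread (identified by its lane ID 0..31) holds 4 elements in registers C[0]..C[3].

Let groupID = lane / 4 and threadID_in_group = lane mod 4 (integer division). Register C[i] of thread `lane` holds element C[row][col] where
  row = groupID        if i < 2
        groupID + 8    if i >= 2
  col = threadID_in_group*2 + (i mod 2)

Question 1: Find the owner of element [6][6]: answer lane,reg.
r=6→G=6,rhi=0  c=6→T=3,p=0
L=6*4+3=27  i=0*2+0=0

27,0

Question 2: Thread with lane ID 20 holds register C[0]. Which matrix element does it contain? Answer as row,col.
5,0

lane 20: gid=5 (20/4), tid=0 (20%4)
i=0: r=5+0=5, c=0*2+0=0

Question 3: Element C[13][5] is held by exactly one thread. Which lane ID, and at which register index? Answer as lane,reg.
r=13->g=5,rb=1  c=5->t=2,b0=1
L=5*4+2=22  i=1*2+1=3

22,3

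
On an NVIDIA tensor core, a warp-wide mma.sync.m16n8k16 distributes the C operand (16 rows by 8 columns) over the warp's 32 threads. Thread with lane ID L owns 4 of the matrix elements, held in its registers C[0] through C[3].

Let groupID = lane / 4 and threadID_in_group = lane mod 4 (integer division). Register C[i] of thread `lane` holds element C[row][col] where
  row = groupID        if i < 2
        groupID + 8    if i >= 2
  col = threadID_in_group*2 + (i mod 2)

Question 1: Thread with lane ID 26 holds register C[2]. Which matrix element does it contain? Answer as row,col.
lane 26->26/4=6, 26 mod 4=2
i=2  r:6+8->14  c:2·2+0->4

14,4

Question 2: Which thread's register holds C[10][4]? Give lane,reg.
10,2

r=10->g=2,rb=1  c=4->t=2,b0=0
L=2*4+2=10  i=1*2+0=2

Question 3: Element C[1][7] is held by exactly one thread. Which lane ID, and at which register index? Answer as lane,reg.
r=1⇒gr=1,Rb=0  c=7⇒th=3,odd=1
L=1*4+3=7  i=0*2+1=1

7,1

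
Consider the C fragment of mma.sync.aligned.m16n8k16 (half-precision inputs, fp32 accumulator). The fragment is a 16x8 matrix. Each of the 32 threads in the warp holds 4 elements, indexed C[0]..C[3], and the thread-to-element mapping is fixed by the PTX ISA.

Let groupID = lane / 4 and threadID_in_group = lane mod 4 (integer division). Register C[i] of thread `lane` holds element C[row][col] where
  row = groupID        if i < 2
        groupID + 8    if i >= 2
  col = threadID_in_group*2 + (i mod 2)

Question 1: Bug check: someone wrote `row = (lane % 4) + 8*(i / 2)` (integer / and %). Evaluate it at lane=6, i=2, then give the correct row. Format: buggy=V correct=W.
`(lane % 4) + 8*(i / 2)`[6,2]->10
lane 6->6/4=1, 6 mod 4=2
i=2  r:1+8->9  c:2·2+0->4
row: 10 vs 9

buggy=10 correct=9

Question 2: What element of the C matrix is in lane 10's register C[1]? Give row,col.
2,5

lane 10⇒10/4=2, 10 mod 4=2
i=1  r:2+0⇒2  c:2·2+1⇒5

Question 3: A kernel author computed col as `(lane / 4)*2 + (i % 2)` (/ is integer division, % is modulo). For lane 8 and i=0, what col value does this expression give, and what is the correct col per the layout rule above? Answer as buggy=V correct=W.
`(lane / 4)*2 + (i % 2)`[8,0]=>4
lane 8=>8/4=2, 8 mod 4=0
i=0  r:2+0=>2  c:2·0+0=>0
col: 4 vs 0

buggy=4 correct=0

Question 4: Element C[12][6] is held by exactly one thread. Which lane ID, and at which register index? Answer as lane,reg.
r: 12->gid=4,r8=1  c: 6->tid=3,i&1=0
L=4*4+3=19  i=1*2+0=2

19,2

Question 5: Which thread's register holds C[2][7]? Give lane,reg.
11,1

r=2⇒gr=2,Rb=0  c=7⇒th=3,odd=1
L=2*4+3=11  i=0*2+1=1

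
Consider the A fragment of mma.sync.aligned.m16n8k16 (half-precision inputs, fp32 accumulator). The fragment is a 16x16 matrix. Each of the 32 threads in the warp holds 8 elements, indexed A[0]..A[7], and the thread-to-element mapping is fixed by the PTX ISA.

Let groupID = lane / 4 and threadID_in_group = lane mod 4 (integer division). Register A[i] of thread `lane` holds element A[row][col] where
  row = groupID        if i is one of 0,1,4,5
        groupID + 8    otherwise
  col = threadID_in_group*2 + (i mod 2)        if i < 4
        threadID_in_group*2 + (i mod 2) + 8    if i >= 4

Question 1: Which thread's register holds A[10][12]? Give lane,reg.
10,6

r=10→G=2,rhi=1  c=12→chi=1,T=2,p=0
L=2*4+2=10  i=1*4+1*2+0=6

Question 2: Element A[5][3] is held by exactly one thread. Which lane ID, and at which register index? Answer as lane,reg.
21,1

r=5→G=5,rhi=0  c=3→chi=0,T=1,p=1
L=5*4+1=21  i=0*4+0*2+1=1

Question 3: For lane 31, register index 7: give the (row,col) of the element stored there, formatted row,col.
15,15

lane 31: grp=7 (31/4), tig=3 (31%4)
i=7: r=7+8=15, c=3*2+1+8=15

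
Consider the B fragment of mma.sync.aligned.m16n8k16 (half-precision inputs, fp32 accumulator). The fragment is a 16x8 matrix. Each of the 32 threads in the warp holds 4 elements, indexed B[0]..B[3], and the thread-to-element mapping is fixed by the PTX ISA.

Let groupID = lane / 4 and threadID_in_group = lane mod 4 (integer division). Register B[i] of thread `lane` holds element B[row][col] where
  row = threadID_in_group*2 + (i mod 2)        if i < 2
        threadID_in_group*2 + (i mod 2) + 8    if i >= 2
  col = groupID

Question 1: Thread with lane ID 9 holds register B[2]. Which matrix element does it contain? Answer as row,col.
10,2

lane 9→9/4=2, 9 mod 4=1
i=2  r:2·1+0+8→10  c:2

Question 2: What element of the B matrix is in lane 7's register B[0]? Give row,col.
6,1

7: grp=1,tig=3
[0] (3*2+0+0,1) = (6,1)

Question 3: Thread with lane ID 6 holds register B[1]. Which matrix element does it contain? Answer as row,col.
L=6→G=6>>2=1, T=6&3=2
[1]→row 2·2+1+0=5  col G=1

5,1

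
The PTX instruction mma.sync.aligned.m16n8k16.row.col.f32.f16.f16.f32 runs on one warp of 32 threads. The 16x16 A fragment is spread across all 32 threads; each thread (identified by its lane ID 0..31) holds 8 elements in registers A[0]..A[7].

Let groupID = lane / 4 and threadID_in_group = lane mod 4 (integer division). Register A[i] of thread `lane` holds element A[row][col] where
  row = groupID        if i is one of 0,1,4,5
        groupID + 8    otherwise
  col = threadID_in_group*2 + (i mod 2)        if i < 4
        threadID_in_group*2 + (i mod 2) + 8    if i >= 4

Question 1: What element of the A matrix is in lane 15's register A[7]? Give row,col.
lane 15->15/4=3, 15 mod 4=3
i=7  r:3+8->11  c:2·3+1+8->15

11,15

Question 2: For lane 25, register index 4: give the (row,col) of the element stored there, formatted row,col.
6,10

lane 25->25/4=6, 25 mod 4=1
i=4  r:6+0->6  c:2·1+0+8->10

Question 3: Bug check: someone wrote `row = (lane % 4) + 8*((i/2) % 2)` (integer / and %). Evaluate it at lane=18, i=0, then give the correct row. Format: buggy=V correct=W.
buggy=2 correct=4

`(lane % 4) + 8*((i/2) % 2)`[18,0]->2
lane 18->18/4=4, 18 mod 4=2
i=0  r:4+0->4  c:2·2+0+0->4
row: 2 vs 4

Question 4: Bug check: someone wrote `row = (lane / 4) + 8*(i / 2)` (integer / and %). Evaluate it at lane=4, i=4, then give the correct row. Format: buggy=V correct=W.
`(lane / 4) + 8*(i / 2)`[4,4]⇒17
4: gr=1,th=0
[4] (1+0,0*2+0+8) = (1,8)
row: 17 vs 1

buggy=17 correct=1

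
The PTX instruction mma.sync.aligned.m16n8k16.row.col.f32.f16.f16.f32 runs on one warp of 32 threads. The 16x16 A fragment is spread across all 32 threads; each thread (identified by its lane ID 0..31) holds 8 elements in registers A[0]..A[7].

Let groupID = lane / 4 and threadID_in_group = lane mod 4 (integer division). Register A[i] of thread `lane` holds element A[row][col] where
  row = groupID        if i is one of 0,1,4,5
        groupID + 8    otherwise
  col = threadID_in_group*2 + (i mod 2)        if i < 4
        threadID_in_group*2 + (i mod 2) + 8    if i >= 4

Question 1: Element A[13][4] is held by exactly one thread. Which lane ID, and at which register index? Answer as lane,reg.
22,2

r=13⇒gr=5,Rb=1  c=4⇒Cb=0,th=2,odd=0
L=5*4+2=22  i=0*4+1*2+0=2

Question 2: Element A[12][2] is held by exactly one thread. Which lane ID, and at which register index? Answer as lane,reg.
17,2

r=12→G=4,rhi=1  c=2→chi=0,T=1,p=0
L=4*4+1=17  i=0*4+1*2+0=2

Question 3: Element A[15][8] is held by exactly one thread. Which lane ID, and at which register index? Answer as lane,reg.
28,6

r:15=>grp=7,rB=1  c:8=>cB=1,tig=0,lo=0
L=7*4+0=28  i=1*4+1*2+0=6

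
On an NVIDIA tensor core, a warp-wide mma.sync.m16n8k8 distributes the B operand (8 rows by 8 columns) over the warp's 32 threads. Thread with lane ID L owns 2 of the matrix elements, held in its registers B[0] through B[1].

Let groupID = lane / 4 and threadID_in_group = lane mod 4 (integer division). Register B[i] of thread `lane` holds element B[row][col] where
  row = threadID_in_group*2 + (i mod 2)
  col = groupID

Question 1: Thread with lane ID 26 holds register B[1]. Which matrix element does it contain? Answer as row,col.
5,6

26: gr=6,th=2
[1] (2*2+1,6) = (5,6)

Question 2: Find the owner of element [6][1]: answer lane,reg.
7,0

c=1⇒gr=1  r=6⇒th=3,odd=0
L=1*4+3=7  i=0=0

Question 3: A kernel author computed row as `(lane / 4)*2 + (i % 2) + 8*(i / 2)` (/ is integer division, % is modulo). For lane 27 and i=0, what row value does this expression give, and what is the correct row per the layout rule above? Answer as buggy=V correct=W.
`(lane / 4)*2 + (i % 2) + 8*(i / 2)`[27,0]⇒12
L=27⇒gr=27>>2=6, th=27&3=3
[0]⇒row 3·2+0=6  col gr=6
row: 12 vs 6

buggy=12 correct=6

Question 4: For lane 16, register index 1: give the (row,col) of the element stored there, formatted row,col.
16: gr=4,th=0
[1] (0*2+1,4) = (1,4)

1,4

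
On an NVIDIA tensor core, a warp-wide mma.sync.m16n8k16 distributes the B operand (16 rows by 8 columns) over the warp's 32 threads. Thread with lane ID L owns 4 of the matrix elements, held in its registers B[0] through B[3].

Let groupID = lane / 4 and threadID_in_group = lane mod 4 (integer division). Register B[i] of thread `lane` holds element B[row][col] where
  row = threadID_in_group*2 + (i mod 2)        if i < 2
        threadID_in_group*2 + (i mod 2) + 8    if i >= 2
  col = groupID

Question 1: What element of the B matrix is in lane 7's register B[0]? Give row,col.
lane 7: gid=1 (7/4), tid=3 (7%4)
i=0: r=3*2+0+0=6, c=gid=1

6,1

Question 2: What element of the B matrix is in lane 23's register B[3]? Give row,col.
15,5

lane 23→23/4=5, 23 mod 4=3
i=3  r:2·3+1+8→15  c:5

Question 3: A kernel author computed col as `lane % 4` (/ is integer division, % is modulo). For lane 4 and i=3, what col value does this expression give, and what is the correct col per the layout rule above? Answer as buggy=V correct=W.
buggy=0 correct=1

`lane % 4`[4,3]=>0
lane 4=>4/4=1, 4 mod 4=0
i=3  r:2·0+1+8=>9  c:1
col: 0 vs 1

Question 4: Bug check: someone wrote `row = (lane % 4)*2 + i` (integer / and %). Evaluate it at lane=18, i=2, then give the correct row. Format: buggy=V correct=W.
buggy=6 correct=12

`(lane % 4)*2 + i`[18,2]->6
lane 18: g=4 (18/4), t=2 (18%4)
i=2: r=2*2+0+8=12, c=g=4
row: 6 vs 12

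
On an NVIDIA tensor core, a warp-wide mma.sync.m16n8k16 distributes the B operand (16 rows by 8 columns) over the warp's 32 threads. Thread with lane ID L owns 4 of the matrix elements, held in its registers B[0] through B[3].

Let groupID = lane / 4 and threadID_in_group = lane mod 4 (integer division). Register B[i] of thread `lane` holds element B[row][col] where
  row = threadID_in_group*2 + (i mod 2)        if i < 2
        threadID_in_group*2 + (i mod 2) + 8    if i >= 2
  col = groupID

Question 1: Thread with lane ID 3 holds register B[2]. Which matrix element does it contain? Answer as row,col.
L=3→G=3>>2=0, T=3&3=3
[2]→row 3·2+0+8=14  col G=0

14,0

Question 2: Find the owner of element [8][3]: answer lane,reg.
c:3=>grp=3  r:8=>rB=1,tig=0,lo=0
L=3*4+0=12  i=1*2+0=2

12,2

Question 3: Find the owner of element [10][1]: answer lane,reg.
c: 1->gid=1  r: 10->r8=1,tid=1,i&1=0
L=1*4+1=5  i=1*2+0=2

5,2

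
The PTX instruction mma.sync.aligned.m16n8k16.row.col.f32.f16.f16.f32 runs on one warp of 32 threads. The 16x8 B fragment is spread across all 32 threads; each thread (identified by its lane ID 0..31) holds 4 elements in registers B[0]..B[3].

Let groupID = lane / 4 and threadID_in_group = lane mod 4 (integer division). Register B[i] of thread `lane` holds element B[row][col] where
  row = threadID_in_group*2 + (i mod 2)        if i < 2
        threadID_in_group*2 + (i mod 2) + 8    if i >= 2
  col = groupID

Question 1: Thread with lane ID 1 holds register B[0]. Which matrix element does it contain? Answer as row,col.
2,0

1: G=0,T=1
[0] (1*2+0+0,0) = (2,0)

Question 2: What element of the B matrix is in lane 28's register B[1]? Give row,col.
lane 28: gr=7 (28/4), th=0 (28%4)
i=1: r=0*2+1+0=1, c=gr=7

1,7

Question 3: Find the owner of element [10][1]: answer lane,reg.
5,2

c:1=>grp=1  r:10=>rB=1,tig=1,lo=0
L=1*4+1=5  i=1*2+0=2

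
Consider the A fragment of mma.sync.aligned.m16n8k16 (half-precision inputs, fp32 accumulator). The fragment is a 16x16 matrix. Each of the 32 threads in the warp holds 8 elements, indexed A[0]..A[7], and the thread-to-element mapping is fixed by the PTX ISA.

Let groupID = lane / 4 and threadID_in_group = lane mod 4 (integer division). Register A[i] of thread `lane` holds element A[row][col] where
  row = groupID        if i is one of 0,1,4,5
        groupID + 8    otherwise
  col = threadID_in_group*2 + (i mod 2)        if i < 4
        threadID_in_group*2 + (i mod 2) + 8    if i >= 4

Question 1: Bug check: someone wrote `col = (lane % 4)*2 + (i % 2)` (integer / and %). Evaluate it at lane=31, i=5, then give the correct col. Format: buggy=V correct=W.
buggy=7 correct=15

`(lane % 4)*2 + (i % 2)`[31,5]=>7
31: grp=7,tig=3
[5] (7+0,3*2+1+8) = (7,15)
col: 7 vs 15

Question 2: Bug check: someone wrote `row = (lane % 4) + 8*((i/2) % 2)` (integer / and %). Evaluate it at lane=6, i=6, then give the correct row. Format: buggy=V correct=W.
buggy=10 correct=9

`(lane % 4) + 8*((i/2) % 2)`[6,6]⇒10
6: gr=1,th=2
[6] (1+8,2*2+0+8) = (9,12)
row: 10 vs 9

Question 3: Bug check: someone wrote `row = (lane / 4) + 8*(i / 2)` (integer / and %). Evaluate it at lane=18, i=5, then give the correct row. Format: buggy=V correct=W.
buggy=20 correct=4

`(lane / 4) + 8*(i / 2)`[18,5]→20
18: G=4,T=2
[5] (4+0,2*2+1+8) = (4,13)
row: 20 vs 4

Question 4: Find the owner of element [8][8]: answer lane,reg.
0,6

r=8->g=0,rb=1  c=8->cb=1,t=0,b0=0
L=0*4+0=0  i=1*4+1*2+0=6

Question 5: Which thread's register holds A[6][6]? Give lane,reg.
r=6→G=6,rhi=0  c=6→chi=0,T=3,p=0
L=6*4+3=27  i=0*4+0*2+0=0

27,0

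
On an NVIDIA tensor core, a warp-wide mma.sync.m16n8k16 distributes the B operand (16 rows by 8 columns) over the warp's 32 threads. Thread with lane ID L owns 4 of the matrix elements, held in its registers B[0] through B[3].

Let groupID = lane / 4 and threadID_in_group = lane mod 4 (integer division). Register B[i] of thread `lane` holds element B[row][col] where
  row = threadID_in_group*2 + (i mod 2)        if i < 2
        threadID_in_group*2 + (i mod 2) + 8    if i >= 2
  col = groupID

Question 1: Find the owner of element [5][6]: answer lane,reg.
26,1

c=6→G=6  r=5→rhi=0,T=2,p=1
L=6*4+2=26  i=0*2+1=1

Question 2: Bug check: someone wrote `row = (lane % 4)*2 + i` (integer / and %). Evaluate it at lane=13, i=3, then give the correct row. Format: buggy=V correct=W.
`(lane % 4)*2 + i`[13,3]->5
13: g=3,t=1
[3] (1*2+1+8,3) = (11,3)
row: 5 vs 11

buggy=5 correct=11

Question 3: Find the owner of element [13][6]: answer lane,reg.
26,3

c=6⇒gr=6  r=13⇒Rb=1,th=2,odd=1
L=6*4+2=26  i=1*2+1=3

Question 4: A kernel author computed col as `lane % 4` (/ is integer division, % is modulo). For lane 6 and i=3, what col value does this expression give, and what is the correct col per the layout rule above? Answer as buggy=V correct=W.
`lane % 4`[6,3]→2
lane 6→6/4=1, 6 mod 4=2
i=3  r:2·2+1+8→13  c:1
col: 2 vs 1

buggy=2 correct=1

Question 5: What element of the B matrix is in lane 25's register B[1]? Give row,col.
3,6

lane 25⇒25/4=6, 25 mod 4=1
i=1  r:2·1+1+0⇒3  c:6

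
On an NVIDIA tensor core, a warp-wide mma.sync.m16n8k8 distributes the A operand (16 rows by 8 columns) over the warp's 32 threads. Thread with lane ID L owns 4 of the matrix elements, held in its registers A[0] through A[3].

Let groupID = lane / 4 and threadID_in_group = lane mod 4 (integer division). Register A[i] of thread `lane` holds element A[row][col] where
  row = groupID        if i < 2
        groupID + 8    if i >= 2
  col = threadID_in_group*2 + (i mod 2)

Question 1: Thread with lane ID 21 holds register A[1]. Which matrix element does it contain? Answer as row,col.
5,3

lane 21=>21/4=5, 21 mod 4=1
i=1  r:5+0=>5  c:2·1+1=>3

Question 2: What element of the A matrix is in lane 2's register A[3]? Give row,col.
2: gr=0,th=2
[3] (0+8,2*2+1) = (8,5)

8,5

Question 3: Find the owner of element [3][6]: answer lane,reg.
r=3⇒gr=3,Rb=0  c=6⇒th=3,odd=0
L=3*4+3=15  i=0*2+0=0

15,0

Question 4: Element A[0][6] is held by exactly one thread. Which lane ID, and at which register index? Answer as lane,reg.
r=0⇒gr=0,Rb=0  c=6⇒th=3,odd=0
L=0*4+3=3  i=0*2+0=0

3,0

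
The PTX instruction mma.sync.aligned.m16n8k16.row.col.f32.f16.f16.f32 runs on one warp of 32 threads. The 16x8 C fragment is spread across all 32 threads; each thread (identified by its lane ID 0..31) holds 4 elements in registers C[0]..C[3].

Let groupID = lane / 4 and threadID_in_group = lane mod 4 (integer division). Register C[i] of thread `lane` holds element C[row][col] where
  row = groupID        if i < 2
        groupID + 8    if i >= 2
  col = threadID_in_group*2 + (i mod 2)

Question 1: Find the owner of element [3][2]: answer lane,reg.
r:3=>grp=3,rB=0  c:2=>tig=1,lo=0
L=3*4+1=13  i=0*2+0=0

13,0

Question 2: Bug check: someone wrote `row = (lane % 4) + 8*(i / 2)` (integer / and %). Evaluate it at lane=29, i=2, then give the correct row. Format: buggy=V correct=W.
buggy=9 correct=15

`(lane % 4) + 8*(i / 2)`[29,2]=>9
L=29=>grp=29>>2=7, tig=29&3=1
[2]=>row 7+8=15  col 1·2+0=2
row: 9 vs 15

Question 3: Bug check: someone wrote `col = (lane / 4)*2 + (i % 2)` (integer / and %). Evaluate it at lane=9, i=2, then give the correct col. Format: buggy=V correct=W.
`(lane / 4)*2 + (i % 2)`[9,2]=>4
lane 9: grp=2 (9/4), tig=1 (9%4)
i=2: r=2+8=10, c=1*2+0=2
col: 4 vs 2

buggy=4 correct=2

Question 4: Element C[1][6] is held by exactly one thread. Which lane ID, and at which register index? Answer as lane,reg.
r=1->g=1,rb=0  c=6->t=3,b0=0
L=1*4+3=7  i=0*2+0=0

7,0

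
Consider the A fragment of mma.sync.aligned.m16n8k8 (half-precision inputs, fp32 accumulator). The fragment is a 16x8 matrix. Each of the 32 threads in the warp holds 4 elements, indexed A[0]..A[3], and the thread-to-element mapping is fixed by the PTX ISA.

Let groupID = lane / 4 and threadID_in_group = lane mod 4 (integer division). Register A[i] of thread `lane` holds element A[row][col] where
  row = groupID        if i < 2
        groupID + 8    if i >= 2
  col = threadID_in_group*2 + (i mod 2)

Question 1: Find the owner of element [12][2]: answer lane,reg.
r=12⇒gr=4,Rb=1  c=2⇒th=1,odd=0
L=4*4+1=17  i=1*2+0=2

17,2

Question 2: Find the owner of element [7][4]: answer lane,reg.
30,0

r: 7->gid=7,r8=0  c: 4->tid=2,i&1=0
L=7*4+2=30  i=0*2+0=0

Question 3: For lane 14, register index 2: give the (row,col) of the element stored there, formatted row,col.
11,4

lane 14->14/4=3, 14 mod 4=2
i=2  r:3+8->11  c:2·2+0->4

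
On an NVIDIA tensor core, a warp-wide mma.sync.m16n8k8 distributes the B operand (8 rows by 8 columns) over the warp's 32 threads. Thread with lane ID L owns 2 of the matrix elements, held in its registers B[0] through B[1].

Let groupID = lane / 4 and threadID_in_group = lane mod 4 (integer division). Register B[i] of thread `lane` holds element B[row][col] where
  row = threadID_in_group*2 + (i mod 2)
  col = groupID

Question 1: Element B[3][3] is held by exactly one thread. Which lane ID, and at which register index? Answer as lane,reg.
13,1

c=3->g=3  r=3->t=1,b0=1
L=3*4+1=13  i=1=1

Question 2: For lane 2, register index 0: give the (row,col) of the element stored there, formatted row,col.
2: grp=0,tig=2
[0] (2*2+0,0) = (4,0)

4,0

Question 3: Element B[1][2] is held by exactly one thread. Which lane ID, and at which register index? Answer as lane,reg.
8,1

c=2⇒gr=2  r=1⇒th=0,odd=1
L=2*4+0=8  i=1=1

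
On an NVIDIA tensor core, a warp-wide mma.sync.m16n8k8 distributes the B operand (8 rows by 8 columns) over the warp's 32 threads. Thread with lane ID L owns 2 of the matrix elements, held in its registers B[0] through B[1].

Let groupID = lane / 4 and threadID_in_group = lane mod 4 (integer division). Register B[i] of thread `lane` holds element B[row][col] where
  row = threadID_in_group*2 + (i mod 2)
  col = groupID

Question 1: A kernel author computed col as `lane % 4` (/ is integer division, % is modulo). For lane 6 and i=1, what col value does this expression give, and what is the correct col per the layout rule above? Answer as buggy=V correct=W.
`lane % 4`[6,1]→2
lane 6: G=1 (6/4), T=2 (6%4)
i=1: r=2*2+1=5, c=G=1
col: 2 vs 1

buggy=2 correct=1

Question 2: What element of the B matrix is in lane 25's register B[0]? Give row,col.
2,6

25: gr=6,th=1
[0] (1*2+0,6) = (2,6)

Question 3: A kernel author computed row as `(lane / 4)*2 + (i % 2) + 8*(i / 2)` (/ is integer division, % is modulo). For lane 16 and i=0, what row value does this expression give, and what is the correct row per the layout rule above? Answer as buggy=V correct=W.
`(lane / 4)*2 + (i % 2) + 8*(i / 2)`[16,0]->8
lane 16->16/4=4, 16 mod 4=0
i=0  r:2·0+0->0  c:4
row: 8 vs 0

buggy=8 correct=0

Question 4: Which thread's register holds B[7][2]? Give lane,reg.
c: 2->gid=2  r: 7->tid=3,i&1=1
L=2*4+3=11  i=1=1

11,1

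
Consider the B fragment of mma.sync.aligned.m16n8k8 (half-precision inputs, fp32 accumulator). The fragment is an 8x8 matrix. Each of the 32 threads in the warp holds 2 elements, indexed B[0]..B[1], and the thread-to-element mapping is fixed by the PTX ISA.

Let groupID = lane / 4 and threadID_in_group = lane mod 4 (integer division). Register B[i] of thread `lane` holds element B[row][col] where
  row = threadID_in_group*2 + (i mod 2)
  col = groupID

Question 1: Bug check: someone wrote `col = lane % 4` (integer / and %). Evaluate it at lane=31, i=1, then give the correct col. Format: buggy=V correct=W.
buggy=3 correct=7

`lane % 4`[31,1]->3
lane 31: gid=7 (31/4), tid=3 (31%4)
i=1: r=3*2+1=7, c=gid=7
col: 3 vs 7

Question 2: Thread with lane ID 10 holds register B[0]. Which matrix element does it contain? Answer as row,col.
lane 10⇒10/4=2, 10 mod 4=2
i=0  r:2·2+0⇒4  c:2

4,2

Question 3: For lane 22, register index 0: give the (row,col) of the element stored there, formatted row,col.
L=22->gid=22>>2=5, tid=22&3=2
[0]->row 2·2+0=4  col gid=5

4,5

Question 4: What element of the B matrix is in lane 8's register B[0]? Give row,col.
0,2

8: G=2,T=0
[0] (0*2+0,2) = (0,2)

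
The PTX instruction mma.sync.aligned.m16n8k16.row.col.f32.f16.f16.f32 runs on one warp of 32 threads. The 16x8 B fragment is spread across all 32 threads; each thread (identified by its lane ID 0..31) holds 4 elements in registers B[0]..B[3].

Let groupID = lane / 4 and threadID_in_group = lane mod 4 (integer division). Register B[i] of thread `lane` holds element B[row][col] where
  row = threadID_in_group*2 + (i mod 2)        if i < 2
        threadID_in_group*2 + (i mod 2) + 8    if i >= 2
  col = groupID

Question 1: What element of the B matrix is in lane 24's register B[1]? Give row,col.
1,6

lane 24->24/4=6, 24 mod 4=0
i=1  r:2·0+1+0->1  c:6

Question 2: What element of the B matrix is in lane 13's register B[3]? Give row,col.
11,3

L=13->g=13>>2=3, t=13&3=1
[3]->row 1·2+1+8=11  col g=3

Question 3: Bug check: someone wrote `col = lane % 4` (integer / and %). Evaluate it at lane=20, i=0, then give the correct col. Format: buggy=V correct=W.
buggy=0 correct=5

`lane % 4`[20,0]→0
lane 20: G=5 (20/4), T=0 (20%4)
i=0: r=0*2+0+0=0, c=G=5
col: 0 vs 5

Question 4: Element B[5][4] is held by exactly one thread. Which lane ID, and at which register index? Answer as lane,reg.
18,1

c=4->g=4  r=5->rb=0,t=2,b0=1
L=4*4+2=18  i=0*2+1=1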